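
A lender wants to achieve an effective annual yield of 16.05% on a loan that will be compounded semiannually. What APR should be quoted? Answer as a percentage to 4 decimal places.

(1 + r/2)^2 − 1 = 0.1605, so 1 + r/2 = 1.1605^(1/2).
r/2 = 0.077265, so r = 0.154530 = 15.4530%.

15.4530%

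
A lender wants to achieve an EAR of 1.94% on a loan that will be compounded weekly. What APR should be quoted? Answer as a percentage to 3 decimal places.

1.922%

(1 + r/52)^52 − 1 = 0.0194, so 1 + r/52 = 1.0194^(1/52).
r/52 = 0.000370, so r = 0.019218 = 1.922%.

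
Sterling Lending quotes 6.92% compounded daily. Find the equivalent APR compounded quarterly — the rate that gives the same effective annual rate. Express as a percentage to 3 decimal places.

EAR = (1 + 0.0692/365)^365 − 1 = 0.071643.
Solve (1 + r/4)^4 = 1.071643: r/4 = 1.071643^(1/4) − 1 = 0.017449, so r = 0.069795 = 6.980%.

6.980%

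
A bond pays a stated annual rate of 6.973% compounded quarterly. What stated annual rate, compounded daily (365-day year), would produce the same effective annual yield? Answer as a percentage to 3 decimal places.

6.914%

EAR = (1 + 0.06973/4)^4 − 1 = 0.071575.
Solve (1 + r/365)^365 = 1.071575: r/365 = 1.071575^(1/365) − 1 = 0.000189, so r = 0.069136 = 6.914%.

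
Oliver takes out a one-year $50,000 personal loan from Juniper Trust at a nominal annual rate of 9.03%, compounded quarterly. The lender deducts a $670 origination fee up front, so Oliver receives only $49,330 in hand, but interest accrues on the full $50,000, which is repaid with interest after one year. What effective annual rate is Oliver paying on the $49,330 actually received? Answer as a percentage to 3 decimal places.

10.825%

Amount owed after one year: 50,000 × (1 + 0.0903/4)^4 = 50,000 × 1.093404 = $54,670.20.
Effective rate on net proceeds: 54,670.20 / 49,330 − 1 = 0.108255 = 10.825%.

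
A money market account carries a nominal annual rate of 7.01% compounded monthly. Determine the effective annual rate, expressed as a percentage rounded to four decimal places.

EAR = (1 + 0.0701/12)^12 − 1.
= 1.072397 − 1 = 7.2397%.

7.2397%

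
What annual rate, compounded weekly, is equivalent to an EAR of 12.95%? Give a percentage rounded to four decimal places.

12.1918%

(1 + r/52)^52 − 1 = 0.1295, so 1 + r/52 = 1.1295^(1/52).
r/52 = 0.002345, so r = 0.121918 = 12.1918%.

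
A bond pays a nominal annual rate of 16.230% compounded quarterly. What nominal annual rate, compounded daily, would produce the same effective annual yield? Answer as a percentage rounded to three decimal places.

15.913%

EAR = (1 + 0.16230/4)^4 − 1 = 0.172448.
Solve (1 + r/365)^365 = 1.172448: r/365 = 1.172448^(1/365) − 1 = 0.000436, so r = 0.159128 = 15.913%.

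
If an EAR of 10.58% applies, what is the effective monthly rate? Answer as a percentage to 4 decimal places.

0.8416%

The per-month rate i satisfies (1 + i)^12 = 1 + 0.1058.
i = 1.1058^(1/12) − 1 = 0.0084160 = 0.8416%.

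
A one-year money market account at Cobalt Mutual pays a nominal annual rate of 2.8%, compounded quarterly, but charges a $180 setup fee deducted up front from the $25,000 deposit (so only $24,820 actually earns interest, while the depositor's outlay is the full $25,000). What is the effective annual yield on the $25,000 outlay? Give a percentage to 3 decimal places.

Value after one year: 24,820 × (1 + 0.028/4)^4 = 24,820 × 1.028295 = $25,522.29.
Effective yield on the $25,000 outlay: 25,522.29 / 25,000 − 1 = 0.020892 = 2.089%.

2.089%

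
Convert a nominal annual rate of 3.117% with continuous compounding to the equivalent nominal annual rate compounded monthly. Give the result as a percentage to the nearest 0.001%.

3.121%

EAR under continuous compounding: e^0.03117 − 1 = 0.031661.
Solve (1 + r/12)^12 = 1.031661: r/12 = 1.031661^(1/12) − 1 = 0.002601, so r = 0.031211 = 3.121%.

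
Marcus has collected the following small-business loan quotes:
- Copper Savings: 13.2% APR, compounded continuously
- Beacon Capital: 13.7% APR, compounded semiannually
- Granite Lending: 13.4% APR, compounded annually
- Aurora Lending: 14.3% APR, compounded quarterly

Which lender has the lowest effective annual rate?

Copper Savings: e^0.132 − 1 = 14.111%
Beacon Capital: (1 + 0.137/2)^2 − 1 = 14.169%
Granite Lending: compounded annually, EAR = 13.400%
Aurora Lending: (1 + 0.143/4)^4 − 1 = 15.085%
The lowest effective annual rate is Granite Lending at 13.400%.

Granite Lending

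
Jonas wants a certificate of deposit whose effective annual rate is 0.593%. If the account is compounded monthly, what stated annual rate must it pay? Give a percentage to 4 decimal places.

0.5914%

(1 + r/12)^12 − 1 = 0.00593, so 1 + r/12 = 1.00593^(1/12).
r/12 = 0.000493, so r = 0.005914 = 0.5914%.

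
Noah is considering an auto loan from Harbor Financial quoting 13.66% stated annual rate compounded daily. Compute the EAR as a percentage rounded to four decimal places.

14.6340%

EAR = (1 + 0.1366/365)^365 − 1.
= (1 + 0.000374)^365 − 1 = 1.146340 − 1 = 14.6340%.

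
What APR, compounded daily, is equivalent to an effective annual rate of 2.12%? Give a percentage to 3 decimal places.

2.098%

(1 + r/365)^365 − 1 = 0.0212, so 1 + r/365 = 1.0212^(1/365).
r/365 = 0.000057, so r = 0.020979 = 2.098%.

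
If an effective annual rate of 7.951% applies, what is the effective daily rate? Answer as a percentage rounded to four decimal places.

0.0210%

The per-day rate i satisfies (1 + i)^365 = 1 + 0.07951.
i = 1.07951^(1/365) − 1 = 0.0002096 = 0.0210%.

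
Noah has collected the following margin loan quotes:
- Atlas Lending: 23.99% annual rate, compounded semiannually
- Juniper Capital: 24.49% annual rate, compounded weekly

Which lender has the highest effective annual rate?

Atlas Lending: (1 + 0.2399/2)^2 − 1 = 25.429%
Juniper Capital: (1 + 0.2449/52)^52 − 1 = 27.676%
The highest effective annual rate is Juniper Capital at 27.676%.

Juniper Capital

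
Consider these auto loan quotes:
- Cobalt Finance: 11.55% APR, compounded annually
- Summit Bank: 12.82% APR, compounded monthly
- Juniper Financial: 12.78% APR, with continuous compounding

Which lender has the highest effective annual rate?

Cobalt Finance: compounded annually, EAR = 11.550%
Summit Bank: (1 + 0.1282/12)^12 − 1 = 13.601%
Juniper Financial: e^0.1278 − 1 = 13.633%
The highest effective annual rate is Juniper Financial at 13.633%.

Juniper Financial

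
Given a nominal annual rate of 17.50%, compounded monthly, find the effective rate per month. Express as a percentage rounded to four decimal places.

With a nominal annual rate compounded monthly, the periodic rate is the nominal rate divided by 12.
i = 0.1750 / 12 = 0.0145833 = 1.4583%.

1.4583%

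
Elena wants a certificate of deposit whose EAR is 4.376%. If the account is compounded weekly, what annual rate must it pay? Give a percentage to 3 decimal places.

(1 + r/52)^52 − 1 = 0.04376, so 1 + r/52 = 1.04376^(1/52).
r/52 = 0.000824, so r = 0.042847 = 4.285%.

4.285%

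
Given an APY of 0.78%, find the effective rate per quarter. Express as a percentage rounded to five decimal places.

0.19443%

The per-quarter rate i satisfies (1 + i)^4 = 1 + 0.0078.
i = 1.0078^(1/4) − 1 = 0.0019443 = 0.19443%.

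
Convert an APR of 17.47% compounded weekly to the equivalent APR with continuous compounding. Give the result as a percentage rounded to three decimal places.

EAR = (1 + 0.1747/52)^52 − 1 = 0.190540.
Equivalent continuous rate: r = ln(1 + 0.190540) = 0.174407 = 17.441%.

17.441%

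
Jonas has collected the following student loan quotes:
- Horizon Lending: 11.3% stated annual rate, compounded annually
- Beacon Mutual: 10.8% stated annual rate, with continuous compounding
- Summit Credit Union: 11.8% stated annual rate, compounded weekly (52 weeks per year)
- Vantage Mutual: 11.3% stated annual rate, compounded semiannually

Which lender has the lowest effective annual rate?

Horizon Lending: compounded annually, EAR = 11.300%
Beacon Mutual: e^0.108 − 1 = 11.405%
Summit Credit Union: (1 + 0.118/52)^52 − 1 = 12.509%
Vantage Mutual: (1 + 0.113/2)^2 − 1 = 11.619%
The lowest effective annual rate is Horizon Lending at 11.300%.

Horizon Lending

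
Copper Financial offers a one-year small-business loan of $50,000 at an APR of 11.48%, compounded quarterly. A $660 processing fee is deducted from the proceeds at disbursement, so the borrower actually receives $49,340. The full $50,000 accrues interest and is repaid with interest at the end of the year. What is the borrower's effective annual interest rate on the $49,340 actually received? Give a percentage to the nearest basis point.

Amount owed after one year: 50,000 × (1 + 0.1148/4)^4 = 50,000 × 1.119837 = $55,991.87.
Effective rate on net proceeds: 55,991.87 / 49,340 − 1 = 0.134817 = 13.48%.

13.48%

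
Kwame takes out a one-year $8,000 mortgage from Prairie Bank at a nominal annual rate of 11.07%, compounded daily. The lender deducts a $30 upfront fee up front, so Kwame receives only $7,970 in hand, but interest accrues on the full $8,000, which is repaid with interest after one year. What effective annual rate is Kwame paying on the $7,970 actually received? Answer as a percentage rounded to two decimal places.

12.12%

Amount owed after one year: 8,000 × (1 + 0.1107/365)^365 = 8,000 × 1.117041 = $8,936.33.
Effective rate on net proceeds: 8,936.33 / 7,970 − 1 = 0.121246 = 12.12%.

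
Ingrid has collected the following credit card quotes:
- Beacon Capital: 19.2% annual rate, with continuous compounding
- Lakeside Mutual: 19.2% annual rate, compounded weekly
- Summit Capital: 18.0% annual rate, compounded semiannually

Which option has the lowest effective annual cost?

Summit Capital

Beacon Capital: e^0.192 − 1 = 21.167%
Lakeside Mutual: (1 + 0.192/52)^52 − 1 = 21.124%
Summit Capital: (1 + 0.180/2)^2 − 1 = 18.810%
The lowest effective annual rate is Summit Capital at 18.810%.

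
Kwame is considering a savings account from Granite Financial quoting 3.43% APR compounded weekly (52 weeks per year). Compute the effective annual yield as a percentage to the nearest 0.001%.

EAR = (1 + 0.0343/52)^52 − 1.
= 1.034883 − 1 = 3.488%.

3.488%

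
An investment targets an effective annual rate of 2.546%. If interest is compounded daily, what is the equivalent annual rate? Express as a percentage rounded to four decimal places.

2.5142%

(1 + r/365)^365 − 1 = 0.02546, so 1 + r/365 = 1.02546^(1/365).
r/365 = 0.000069, so r = 0.025142 = 2.5142%.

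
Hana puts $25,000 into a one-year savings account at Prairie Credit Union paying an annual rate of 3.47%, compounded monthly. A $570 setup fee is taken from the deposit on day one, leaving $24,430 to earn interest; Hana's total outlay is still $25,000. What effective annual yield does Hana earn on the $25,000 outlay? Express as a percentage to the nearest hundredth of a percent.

Value after one year: 24,430 × (1 + 0.0347/12)^12 = 24,430 × 1.035257 = $25,291.33.
Effective yield on the $25,000 outlay: 25,291.33 / 25,000 − 1 = 0.011653 = 1.17%.

1.17%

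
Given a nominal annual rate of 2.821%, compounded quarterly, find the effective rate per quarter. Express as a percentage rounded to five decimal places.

With a nominal annual rate compounded quarterly, the periodic rate is the nominal rate divided by 4.
i = 0.02821 / 4 = 0.0070525 = 0.70525%.

0.70525%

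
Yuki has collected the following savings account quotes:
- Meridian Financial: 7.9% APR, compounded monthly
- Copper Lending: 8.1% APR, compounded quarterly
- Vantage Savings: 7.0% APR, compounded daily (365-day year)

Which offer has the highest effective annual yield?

Copper Lending

Meridian Financial: (1 + 0.079/12)^12 − 1 = 8.192%
Copper Lending: (1 + 0.081/4)^4 − 1 = 8.349%
Vantage Savings: (1 + 0.070/365)^365 − 1 = 7.250%
The highest effective annual rate is Copper Lending at 8.349%.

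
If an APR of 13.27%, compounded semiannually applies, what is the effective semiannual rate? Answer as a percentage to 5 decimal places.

With a nominal annual rate compounded semiannually, the periodic rate is the nominal rate divided by 2.
i = 0.1327 / 2 = 0.0663500 = 6.63500%.

6.63500%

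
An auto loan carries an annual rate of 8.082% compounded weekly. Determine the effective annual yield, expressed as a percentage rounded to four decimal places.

EAR = (1 + 0.08082/52)^52 − 1.
= 1.084108 − 1 = 8.4108%.

8.4108%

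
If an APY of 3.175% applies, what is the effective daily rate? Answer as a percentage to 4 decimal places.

The per-day rate i satisfies (1 + i)^365 = 1 + 0.03175.
i = 1.03175^(1/365) − 1 = 0.0000856 = 0.0086%.

0.0086%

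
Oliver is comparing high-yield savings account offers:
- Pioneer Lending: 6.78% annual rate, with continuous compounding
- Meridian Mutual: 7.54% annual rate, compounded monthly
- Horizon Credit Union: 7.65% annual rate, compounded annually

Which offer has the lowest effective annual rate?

Pioneer Lending

Pioneer Lending: e^0.0678 − 1 = 7.015%
Meridian Mutual: (1 + 0.0754/12)^12 − 1 = 7.806%
Horizon Credit Union: compounded annually, EAR = 7.650%
The lowest effective annual rate is Pioneer Lending at 7.015%.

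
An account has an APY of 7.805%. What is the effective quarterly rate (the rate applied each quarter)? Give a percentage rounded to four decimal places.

The per-quarter rate i satisfies (1 + i)^4 = 1 + 0.07805.
i = 1.07805^(1/4) − 1 = 0.0189661 = 1.8966%.

1.8966%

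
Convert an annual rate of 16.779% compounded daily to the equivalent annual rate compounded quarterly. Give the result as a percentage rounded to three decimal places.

17.132%

EAR = (1 + 0.16779/365)^365 − 1 = 0.182643.
Solve (1 + r/4)^4 = 1.182643: r/4 = 1.182643^(1/4) − 1 = 0.042830, so r = 0.171319 = 17.132%.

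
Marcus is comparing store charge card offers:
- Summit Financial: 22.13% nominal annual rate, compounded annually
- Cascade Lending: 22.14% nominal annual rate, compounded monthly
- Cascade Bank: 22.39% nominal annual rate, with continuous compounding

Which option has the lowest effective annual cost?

Summit Financial

Summit Financial: compounded annually, EAR = 22.130%
Cascade Lending: (1 + 0.2214/12)^12 − 1 = 24.531%
Cascade Bank: e^0.2239 − 1 = 25.095%
The lowest effective annual rate is Summit Financial at 22.130%.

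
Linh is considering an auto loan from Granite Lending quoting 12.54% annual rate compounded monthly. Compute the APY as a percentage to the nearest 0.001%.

EAR = (1 + 0.1254/12)^12 − 1.
= (1 + 0.010450)^12 − 1 = 1.132864 − 1 = 13.286%.

13.286%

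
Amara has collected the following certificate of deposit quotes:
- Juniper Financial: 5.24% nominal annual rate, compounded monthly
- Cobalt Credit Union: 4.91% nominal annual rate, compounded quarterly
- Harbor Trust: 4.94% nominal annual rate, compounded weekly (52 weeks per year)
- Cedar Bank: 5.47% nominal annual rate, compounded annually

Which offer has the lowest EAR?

Cobalt Credit Union

Juniper Financial: (1 + 0.0524/12)^12 − 1 = 5.368%
Cobalt Credit Union: (1 + 0.0491/4)^4 − 1 = 5.001%
Harbor Trust: (1 + 0.0494/52)^52 − 1 = 5.062%
Cedar Bank: compounded annually, EAR = 5.470%
The lowest effective annual rate is Cobalt Credit Union at 5.001%.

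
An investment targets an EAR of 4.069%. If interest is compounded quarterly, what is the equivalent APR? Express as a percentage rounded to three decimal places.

4.008%

(1 + r/4)^4 − 1 = 0.04069, so 1 + r/4 = 1.04069^(1/4).
r/4 = 0.010021, so r = 0.040083 = 4.008%.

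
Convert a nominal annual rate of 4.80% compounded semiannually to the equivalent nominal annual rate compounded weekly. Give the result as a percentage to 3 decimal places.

4.745%

EAR = (1 + 0.0480/2)^2 − 1 = 0.048576.
Solve (1 + r/52)^52 = 1.048576: r/52 = 1.048576^(1/52) − 1 = 0.000913, so r = 0.047455 = 4.745%.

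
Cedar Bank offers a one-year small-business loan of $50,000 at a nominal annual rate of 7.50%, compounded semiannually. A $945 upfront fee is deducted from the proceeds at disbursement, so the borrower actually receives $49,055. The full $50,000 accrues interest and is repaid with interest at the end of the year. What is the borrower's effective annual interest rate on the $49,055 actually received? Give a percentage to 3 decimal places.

9.714%

Amount owed after one year: 50,000 × (1 + 0.0750/2)^2 = 50,000 × 1.076406 = $53,820.31.
Effective rate on net proceeds: 53,820.31 / 49,055 − 1 = 0.097142 = 9.714%.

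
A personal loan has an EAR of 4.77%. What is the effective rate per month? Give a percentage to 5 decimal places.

0.38907%

The per-month rate i satisfies (1 + i)^12 = 1 + 0.0477.
i = 1.0477^(1/12) − 1 = 0.0038907 = 0.38907%.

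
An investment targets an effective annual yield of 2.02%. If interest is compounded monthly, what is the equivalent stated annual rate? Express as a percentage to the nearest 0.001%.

(1 + r/12)^12 − 1 = 0.0202, so 1 + r/12 = 1.0202^(1/12).
r/12 = 0.001668, so r = 0.020015 = 2.002%.

2.002%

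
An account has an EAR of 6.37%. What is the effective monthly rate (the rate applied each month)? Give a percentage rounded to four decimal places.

0.5159%

The per-month rate i satisfies (1 + i)^12 = 1 + 0.0637.
i = 1.0637^(1/12) − 1 = 0.0051594 = 0.5159%.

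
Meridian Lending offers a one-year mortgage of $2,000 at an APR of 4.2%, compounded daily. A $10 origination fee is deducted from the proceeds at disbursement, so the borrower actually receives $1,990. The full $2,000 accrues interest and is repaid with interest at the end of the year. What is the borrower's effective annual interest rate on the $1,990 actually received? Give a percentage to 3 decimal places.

4.813%

Amount owed after one year: 2,000 × (1 + 0.042/365)^365 = 2,000 × 1.042892 = $2,085.78.
Effective rate on net proceeds: 2,085.78 / 1,990 − 1 = 0.048133 = 4.813%.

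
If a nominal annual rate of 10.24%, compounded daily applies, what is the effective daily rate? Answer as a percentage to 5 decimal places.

With a nominal annual rate compounded daily, the periodic rate is the nominal rate divided by 365.
i = 0.1024 / 365 = 0.0002805 = 0.02805%.

0.02805%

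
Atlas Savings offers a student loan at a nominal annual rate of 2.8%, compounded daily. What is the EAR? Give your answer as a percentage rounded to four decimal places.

2.8395%

EAR = (1 + 0.028/365)^365 − 1.
= 1.028395 − 1 = 2.8395%.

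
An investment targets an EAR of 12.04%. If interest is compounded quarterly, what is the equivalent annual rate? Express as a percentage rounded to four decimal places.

11.5317%

(1 + r/4)^4 − 1 = 0.1204, so 1 + r/4 = 1.1204^(1/4).
r/4 = 0.028829, so r = 0.115317 = 11.5317%.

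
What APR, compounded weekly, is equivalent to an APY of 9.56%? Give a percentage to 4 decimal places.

(1 + r/52)^52 − 1 = 0.0956, so 1 + r/52 = 1.0956^(1/52).
r/52 = 0.001757, so r = 0.091382 = 9.1382%.

9.1382%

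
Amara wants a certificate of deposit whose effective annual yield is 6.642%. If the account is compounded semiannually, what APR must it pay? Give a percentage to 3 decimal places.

6.535%

(1 + r/2)^2 − 1 = 0.06642, so 1 + r/2 = 1.06642^(1/2).
r/2 = 0.032676, so r = 0.065352 = 6.535%.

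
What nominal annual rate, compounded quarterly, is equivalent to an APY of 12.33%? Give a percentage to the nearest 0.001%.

(1 + r/4)^4 − 1 = 0.1233, so 1 + r/4 = 1.1233^(1/4).
r/4 = 0.029494, so r = 0.117977 = 11.798%.

11.798%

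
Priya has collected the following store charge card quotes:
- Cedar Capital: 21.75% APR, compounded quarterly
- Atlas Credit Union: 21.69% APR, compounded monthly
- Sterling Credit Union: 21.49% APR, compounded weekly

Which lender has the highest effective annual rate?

Atlas Credit Union

Cedar Capital: (1 + 0.2175/4)^4 − 1 = 23.589%
Atlas Credit Union: (1 + 0.2169/12)^12 − 1 = 23.982%
Sterling Credit Union: (1 + 0.2149/52)^52 − 1 = 23.919%
The highest effective annual rate is Atlas Credit Union at 23.982%.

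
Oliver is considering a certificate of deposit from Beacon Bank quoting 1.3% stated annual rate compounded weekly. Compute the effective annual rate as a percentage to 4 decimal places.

EAR = (1 + 0.013/52)^52 − 1.
= (1 + 0.000250)^52 − 1 = 1.013083 − 1 = 1.3083%.

1.3083%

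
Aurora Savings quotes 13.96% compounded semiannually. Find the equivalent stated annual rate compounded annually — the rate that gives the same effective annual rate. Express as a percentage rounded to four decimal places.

14.4472%

EAR = (1 + 0.1396/2)^2 − 1 = 0.144472.
Compounded annually, the equivalent nominal rate is the EAR itself: 14.4472%.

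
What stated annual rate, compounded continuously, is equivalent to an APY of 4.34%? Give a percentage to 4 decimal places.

4.2485%

Continuous: nominal r satisfies e^r − 1 = 0.0434.
r = ln(1 + 0.0434) = ln(1.0434) = 0.042485 = 4.2485%.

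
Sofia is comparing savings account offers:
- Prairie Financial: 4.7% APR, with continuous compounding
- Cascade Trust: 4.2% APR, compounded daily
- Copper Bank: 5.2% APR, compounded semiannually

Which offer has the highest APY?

Copper Bank

Prairie Financial: e^0.047 − 1 = 4.812%
Cascade Trust: (1 + 0.042/365)^365 − 1 = 4.289%
Copper Bank: (1 + 0.052/2)^2 − 1 = 5.268%
The highest effective annual rate is Copper Bank at 5.268%.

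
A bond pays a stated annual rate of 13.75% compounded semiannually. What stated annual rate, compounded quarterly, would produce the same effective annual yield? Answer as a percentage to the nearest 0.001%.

13.521%

EAR = (1 + 0.1375/2)^2 − 1 = 0.142227.
Solve (1 + r/4)^4 = 1.142227: r/4 = 1.142227^(1/4) − 1 = 0.033804, so r = 0.135215 = 13.521%.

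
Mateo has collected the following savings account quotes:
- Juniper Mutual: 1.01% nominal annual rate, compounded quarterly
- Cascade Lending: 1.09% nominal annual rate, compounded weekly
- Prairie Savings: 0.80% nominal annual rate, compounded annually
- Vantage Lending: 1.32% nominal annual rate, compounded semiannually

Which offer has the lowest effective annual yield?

Prairie Savings

Juniper Mutual: (1 + 0.0101/4)^4 − 1 = 1.014%
Cascade Lending: (1 + 0.0109/52)^52 − 1 = 1.096%
Prairie Savings: compounded annually, EAR = 0.800%
Vantage Lending: (1 + 0.0132/2)^2 − 1 = 1.324%
The lowest effective annual rate is Prairie Savings at 0.800%.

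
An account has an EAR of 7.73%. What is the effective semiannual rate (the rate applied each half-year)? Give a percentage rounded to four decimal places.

The per-half-year rate i satisfies (1 + i)^2 = 1 + 0.0773.
i = 1.0773^(1/2) − 1 = 0.0379306 = 3.7931%.

3.7931%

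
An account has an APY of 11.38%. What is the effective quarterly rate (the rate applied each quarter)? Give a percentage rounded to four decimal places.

2.7311%

The per-quarter rate i satisfies (1 + i)^4 = 1 + 0.1138.
i = 1.1138^(1/4) − 1 = 0.0273107 = 2.7311%.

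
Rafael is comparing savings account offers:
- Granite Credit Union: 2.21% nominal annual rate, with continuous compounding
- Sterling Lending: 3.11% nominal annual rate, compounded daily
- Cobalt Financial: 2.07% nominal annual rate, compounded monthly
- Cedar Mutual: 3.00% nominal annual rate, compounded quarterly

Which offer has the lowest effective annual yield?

Cobalt Financial

Granite Credit Union: e^0.0221 − 1 = 2.235%
Sterling Lending: (1 + 0.0311/365)^365 − 1 = 3.159%
Cobalt Financial: (1 + 0.0207/12)^12 − 1 = 2.090%
Cedar Mutual: (1 + 0.0300/4)^4 − 1 = 3.034%
The lowest effective annual rate is Cobalt Financial at 2.090%.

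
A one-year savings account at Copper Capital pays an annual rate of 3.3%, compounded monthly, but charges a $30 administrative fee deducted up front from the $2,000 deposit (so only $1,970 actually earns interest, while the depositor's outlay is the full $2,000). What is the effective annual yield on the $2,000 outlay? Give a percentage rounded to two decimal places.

1.80%

Value after one year: 1,970 × (1 + 0.033/12)^12 = 1,970 × 1.033504 = $2,036.00.
Effective yield on the $2,000 outlay: 2,036.00 / 2,000 − 1 = 0.018001 = 1.80%.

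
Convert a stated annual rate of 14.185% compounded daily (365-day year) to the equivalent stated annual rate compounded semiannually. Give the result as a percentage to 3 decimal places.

14.697%

EAR = (1 + 0.14185/365)^365 − 1 = 0.152372.
Solve (1 + r/2)^2 = 1.152372: r/2 = 1.152372^(1/2) − 1 = 0.073486, so r = 0.146972 = 14.697%.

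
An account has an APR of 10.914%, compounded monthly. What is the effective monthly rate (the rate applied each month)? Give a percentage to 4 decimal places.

0.9095%

With a nominal annual rate compounded monthly, the periodic rate is the nominal rate divided by 12.
i = 0.10914 / 12 = 0.0090950 = 0.9095%.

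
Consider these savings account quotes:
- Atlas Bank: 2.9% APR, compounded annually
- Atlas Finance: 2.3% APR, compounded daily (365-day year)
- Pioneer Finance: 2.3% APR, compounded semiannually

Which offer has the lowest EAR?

Atlas Bank: compounded annually, EAR = 2.900%
Atlas Finance: (1 + 0.023/365)^365 − 1 = 2.327%
Pioneer Finance: (1 + 0.023/2)^2 − 1 = 2.313%
The lowest effective annual rate is Pioneer Finance at 2.313%.

Pioneer Finance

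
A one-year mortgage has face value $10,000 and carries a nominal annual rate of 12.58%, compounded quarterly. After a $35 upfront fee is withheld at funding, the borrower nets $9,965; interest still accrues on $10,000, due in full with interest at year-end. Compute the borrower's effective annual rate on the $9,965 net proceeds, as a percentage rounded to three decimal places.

Amount owed after one year: 10,000 × (1 + 0.1258/4)^4 = 10,000 × 1.131860 = $11,318.60.
Effective rate on net proceeds: 11,318.60 / 9,965 − 1 = 0.135835 = 13.584%.

13.584%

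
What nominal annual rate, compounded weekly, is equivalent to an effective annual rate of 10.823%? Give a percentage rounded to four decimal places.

(1 + r/52)^52 − 1 = 0.10823, so 1 + r/52 = 1.10823^(1/52).
r/52 = 0.001978, so r = 0.102866 = 10.2866%.

10.2866%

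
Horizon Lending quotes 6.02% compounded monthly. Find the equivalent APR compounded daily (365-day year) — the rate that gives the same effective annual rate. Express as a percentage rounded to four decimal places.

6.0054%

EAR = (1 + 0.0602/12)^12 − 1 = 0.061889.
Solve (1 + r/365)^365 = 1.061889: r/365 = 1.061889^(1/365) − 1 = 0.000165, so r = 0.060054 = 6.0054%.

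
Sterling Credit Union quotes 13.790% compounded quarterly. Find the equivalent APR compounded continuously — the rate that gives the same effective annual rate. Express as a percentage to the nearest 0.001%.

13.558%

EAR = (1 + 0.13790/4)^4 − 1 = 0.145196.
Equivalent continuous rate: r = ln(1 + 0.145196) = 0.135576 = 13.558%.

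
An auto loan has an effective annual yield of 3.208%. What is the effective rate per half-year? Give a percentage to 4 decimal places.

The per-half-year rate i satisfies (1 + i)^2 = 1 + 0.03208.
i = 1.03208^(1/2) − 1 = 0.0159134 = 1.5913%.

1.5913%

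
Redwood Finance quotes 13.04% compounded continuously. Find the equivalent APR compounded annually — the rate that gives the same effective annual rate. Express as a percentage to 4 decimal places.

13.9284%

EAR under continuous compounding: e^0.1304 − 1 = 0.139284.
Compounded annually, the equivalent nominal rate is the EAR itself: 13.9284%.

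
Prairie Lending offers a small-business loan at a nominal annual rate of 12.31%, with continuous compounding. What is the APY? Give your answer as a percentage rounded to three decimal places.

With continuous compounding, EAR = e^0.1231 − 1.
e^0.1231 = 1.130998, so EAR = 0.130998 = 13.100%.

13.100%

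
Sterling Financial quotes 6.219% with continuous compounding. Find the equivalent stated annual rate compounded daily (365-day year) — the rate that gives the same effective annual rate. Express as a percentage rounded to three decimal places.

6.220%

EAR under continuous compounding: e^0.06219 − 1 = 0.064165.
Solve (1 + r/365)^365 = 1.064165: r/365 = 1.064165^(1/365) − 1 = 0.000170, so r = 0.062195 = 6.220%.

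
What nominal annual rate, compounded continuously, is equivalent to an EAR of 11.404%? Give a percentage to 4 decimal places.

10.7993%

Continuous: nominal r satisfies e^r − 1 = 0.11404.
r = ln(1 + 0.11404) = ln(1.11404) = 0.107993 = 10.7993%.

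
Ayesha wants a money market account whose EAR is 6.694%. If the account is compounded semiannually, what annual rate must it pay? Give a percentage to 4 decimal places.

(1 + r/2)^2 − 1 = 0.06694, so 1 + r/2 = 1.06694^(1/2).
r/2 = 0.032928, so r = 0.065856 = 6.5856%.

6.5856%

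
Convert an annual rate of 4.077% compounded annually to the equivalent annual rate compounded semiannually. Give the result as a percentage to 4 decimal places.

Compounded annually, EAR = nominal = 0.040770.
Solve (1 + r/2)^2 = 1.040770: r/2 = 1.040770^(1/2) − 1 = 0.020181, so r = 0.040363 = 4.0363%.

4.0363%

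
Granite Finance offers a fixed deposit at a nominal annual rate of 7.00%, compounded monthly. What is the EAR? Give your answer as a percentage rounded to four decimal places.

7.2290%

EAR = (1 + 0.0700/12)^12 − 1.
= (1 + 0.005833)^12 − 1 = 1.072290 − 1 = 7.2290%.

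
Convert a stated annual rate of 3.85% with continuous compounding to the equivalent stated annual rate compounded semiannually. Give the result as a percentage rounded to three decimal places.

EAR under continuous compounding: e^0.0385 − 1 = 0.039251.
Solve (1 + r/2)^2 = 1.039251: r/2 = 1.039251^(1/2) − 1 = 0.019436, so r = 0.038873 = 3.887%.

3.887%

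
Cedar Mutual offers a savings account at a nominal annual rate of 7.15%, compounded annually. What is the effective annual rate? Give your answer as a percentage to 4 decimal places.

7.1500%

Annual compounding means the effective rate equals the nominal rate: 7.1500%.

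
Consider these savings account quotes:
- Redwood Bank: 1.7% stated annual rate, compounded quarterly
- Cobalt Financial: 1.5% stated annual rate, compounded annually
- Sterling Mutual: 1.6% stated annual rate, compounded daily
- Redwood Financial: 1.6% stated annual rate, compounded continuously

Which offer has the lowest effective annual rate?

Cobalt Financial

Redwood Bank: (1 + 0.017/4)^4 − 1 = 1.711%
Cobalt Financial: compounded annually, EAR = 1.500%
Sterling Mutual: (1 + 0.016/365)^365 − 1 = 1.613%
Redwood Financial: e^0.016 − 1 = 1.613%
The lowest effective annual rate is Cobalt Financial at 1.500%.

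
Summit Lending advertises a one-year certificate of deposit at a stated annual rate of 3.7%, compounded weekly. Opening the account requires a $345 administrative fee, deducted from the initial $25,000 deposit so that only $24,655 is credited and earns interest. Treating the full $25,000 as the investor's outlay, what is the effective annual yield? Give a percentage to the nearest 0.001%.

2.336%

Value after one year: 24,655 × (1 + 0.037/52)^52 = 24,655 × 1.037679 = $25,583.98.
Effective yield on the $25,000 outlay: 25,583.98 / 25,000 − 1 = 0.023359 = 2.336%.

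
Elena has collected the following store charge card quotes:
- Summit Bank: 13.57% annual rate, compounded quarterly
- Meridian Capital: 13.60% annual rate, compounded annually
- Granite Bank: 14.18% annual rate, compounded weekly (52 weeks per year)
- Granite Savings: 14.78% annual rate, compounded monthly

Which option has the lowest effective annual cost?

Meridian Capital

Summit Bank: (1 + 0.1357/4)^4 − 1 = 14.276%
Meridian Capital: compounded annually, EAR = 13.600%
Granite Bank: (1 + 0.1418/52)^52 − 1 = 15.212%
Granite Savings: (1 + 0.1478/12)^12 − 1 = 15.823%
The lowest effective annual rate is Meridian Capital at 13.600%.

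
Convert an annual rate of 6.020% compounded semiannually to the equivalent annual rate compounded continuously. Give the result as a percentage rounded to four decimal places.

EAR = (1 + 0.06020/2)^2 − 1 = 0.061106.
Equivalent continuous rate: r = ln(1 + 0.061106) = 0.059312 = 5.9312%.

5.9312%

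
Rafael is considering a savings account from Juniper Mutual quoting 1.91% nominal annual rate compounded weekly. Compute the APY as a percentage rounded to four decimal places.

EAR = (1 + 0.0191/52)^52 − 1.
= (1 + 0.000367)^52 − 1 = 1.019280 − 1 = 1.9280%.

1.9280%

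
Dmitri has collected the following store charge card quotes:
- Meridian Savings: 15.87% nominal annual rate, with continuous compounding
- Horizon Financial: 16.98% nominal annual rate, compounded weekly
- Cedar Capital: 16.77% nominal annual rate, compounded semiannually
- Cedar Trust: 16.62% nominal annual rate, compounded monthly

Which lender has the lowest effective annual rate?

Meridian Savings: e^0.1587 − 1 = 17.199%
Horizon Financial: (1 + 0.1698/52)^52 − 1 = 18.474%
Cedar Capital: (1 + 0.1677/2)^2 − 1 = 17.473%
Cedar Trust: (1 + 0.1662/12)^12 − 1 = 17.946%
The lowest effective annual rate is Meridian Savings at 17.199%.

Meridian Savings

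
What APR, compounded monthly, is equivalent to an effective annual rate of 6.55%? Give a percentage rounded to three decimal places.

6.361%

(1 + r/12)^12 − 1 = 0.0655, so 1 + r/12 = 1.0655^(1/12).
r/12 = 0.005301, so r = 0.063612 = 6.361%.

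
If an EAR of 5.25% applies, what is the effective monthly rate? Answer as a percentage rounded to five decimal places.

The per-month rate i satisfies (1 + i)^12 = 1 + 0.0525.
i = 1.0525^(1/12) − 1 = 0.0042731 = 0.42731%.

0.42731%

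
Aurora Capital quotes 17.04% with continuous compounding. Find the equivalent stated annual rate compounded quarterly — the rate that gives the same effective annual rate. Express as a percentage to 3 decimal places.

17.408%

EAR under continuous compounding: e^0.1704 − 1 = 0.185779.
Solve (1 + r/4)^4 = 1.185779: r/4 = 1.185779^(1/4) − 1 = 0.043520, so r = 0.174082 = 17.408%.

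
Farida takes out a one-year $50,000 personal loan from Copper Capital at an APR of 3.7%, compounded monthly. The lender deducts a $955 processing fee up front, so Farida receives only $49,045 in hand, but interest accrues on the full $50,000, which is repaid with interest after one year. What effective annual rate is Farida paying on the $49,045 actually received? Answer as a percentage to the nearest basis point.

5.78%

Amount owed after one year: 50,000 × (1 + 0.037/12)^12 = 50,000 × 1.037634 = $51,881.70.
Effective rate on net proceeds: 51,881.70 / 49,045 − 1 = 0.057839 = 5.78%.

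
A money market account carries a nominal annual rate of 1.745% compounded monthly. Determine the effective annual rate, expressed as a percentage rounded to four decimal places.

EAR = (1 + 0.01745/12)^12 − 1.
= (1 + 0.001454)^12 − 1 = 1.017590 − 1 = 1.7590%.

1.7590%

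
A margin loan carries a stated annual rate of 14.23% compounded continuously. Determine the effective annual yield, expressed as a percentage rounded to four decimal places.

15.2922%

With continuous compounding, EAR = e^0.1423 − 1.
e^0.1423 = 1.152922, so EAR = 0.152922 = 15.2922%.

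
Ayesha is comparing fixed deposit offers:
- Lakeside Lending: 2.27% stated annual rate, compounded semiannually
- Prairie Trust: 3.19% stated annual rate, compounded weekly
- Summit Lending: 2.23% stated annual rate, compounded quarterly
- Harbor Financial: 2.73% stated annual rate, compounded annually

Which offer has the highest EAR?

Lakeside Lending: (1 + 0.0227/2)^2 − 1 = 2.283%
Prairie Trust: (1 + 0.0319/52)^52 − 1 = 3.240%
Summit Lending: (1 + 0.0223/4)^4 − 1 = 2.249%
Harbor Financial: compounded annually, EAR = 2.730%
The highest effective annual rate is Prairie Trust at 3.240%.

Prairie Trust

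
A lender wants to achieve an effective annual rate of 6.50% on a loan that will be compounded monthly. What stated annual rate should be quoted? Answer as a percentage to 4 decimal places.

6.3140%

(1 + r/12)^12 − 1 = 0.0650, so 1 + r/12 = 1.0650^(1/12).
r/12 = 0.005262, so r = 0.063140 = 6.3140%.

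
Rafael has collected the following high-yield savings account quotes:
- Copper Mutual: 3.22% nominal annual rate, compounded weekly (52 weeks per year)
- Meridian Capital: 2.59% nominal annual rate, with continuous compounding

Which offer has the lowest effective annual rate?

Copper Mutual: (1 + 0.0322/52)^52 − 1 = 3.271%
Meridian Capital: e^0.0259 − 1 = 2.624%
The lowest effective annual rate is Meridian Capital at 2.624%.

Meridian Capital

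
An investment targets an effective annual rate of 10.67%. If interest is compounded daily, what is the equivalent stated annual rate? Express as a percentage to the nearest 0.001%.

10.140%

(1 + r/365)^365 − 1 = 0.1067, so 1 + r/365 = 1.1067^(1/365).
r/365 = 0.000278, so r = 0.101397 = 10.140%.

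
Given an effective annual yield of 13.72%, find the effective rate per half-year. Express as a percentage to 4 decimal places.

6.6396%

The per-half-year rate i satisfies (1 + i)^2 = 1 + 0.1372.
i = 1.1372^(1/2) − 1 = 0.0663958 = 6.6396%.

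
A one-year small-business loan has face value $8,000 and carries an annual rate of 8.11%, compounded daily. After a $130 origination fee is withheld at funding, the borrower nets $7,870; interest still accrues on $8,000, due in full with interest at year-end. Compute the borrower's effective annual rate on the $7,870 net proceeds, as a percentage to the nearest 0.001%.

Amount owed after one year: 8,000 × (1 + 0.0811/365)^365 = 8,000 × 1.084470 = $8,675.76.
Effective rate on net proceeds: 8,675.76 / 7,870 − 1 = 0.102383 = 10.238%.

10.238%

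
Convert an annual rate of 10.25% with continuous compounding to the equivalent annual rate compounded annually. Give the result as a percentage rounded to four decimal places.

EAR under continuous compounding: e^0.1025 − 1 = 0.107937.
Compounded annually, the equivalent nominal rate is the EAR itself: 10.7937%.

10.7937%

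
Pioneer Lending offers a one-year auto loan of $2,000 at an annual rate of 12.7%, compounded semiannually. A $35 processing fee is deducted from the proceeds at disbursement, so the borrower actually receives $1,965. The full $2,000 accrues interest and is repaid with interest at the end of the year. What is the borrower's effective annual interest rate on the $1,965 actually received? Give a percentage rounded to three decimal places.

Amount owed after one year: 2,000 × (1 + 0.127/2)^2 = 2,000 × 1.131032 = $2,262.06.
Effective rate on net proceeds: 2,262.06 / 1,965 − 1 = 0.151178 = 15.118%.

15.118%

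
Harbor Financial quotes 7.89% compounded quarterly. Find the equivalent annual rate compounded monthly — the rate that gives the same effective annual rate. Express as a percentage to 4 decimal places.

7.8387%

EAR = (1 + 0.0789/4)^4 − 1 = 0.081265.
Solve (1 + r/12)^12 = 1.081265: r/12 = 1.081265^(1/12) − 1 = 0.006532, so r = 0.078387 = 7.8387%.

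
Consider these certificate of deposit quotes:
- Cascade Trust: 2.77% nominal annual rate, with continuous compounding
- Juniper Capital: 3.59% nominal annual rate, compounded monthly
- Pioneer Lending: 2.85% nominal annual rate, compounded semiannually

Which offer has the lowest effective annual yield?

Cascade Trust

Cascade Trust: e^0.0277 − 1 = 2.809%
Juniper Capital: (1 + 0.0359/12)^12 − 1 = 3.650%
Pioneer Lending: (1 + 0.0285/2)^2 − 1 = 2.870%
The lowest effective annual rate is Cascade Trust at 2.809%.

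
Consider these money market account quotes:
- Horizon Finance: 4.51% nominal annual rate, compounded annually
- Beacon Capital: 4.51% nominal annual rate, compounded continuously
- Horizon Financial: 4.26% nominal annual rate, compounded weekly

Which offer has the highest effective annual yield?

Beacon Capital

Horizon Finance: compounded annually, EAR = 4.510%
Beacon Capital: e^0.0451 − 1 = 4.613%
Horizon Financial: (1 + 0.0426/52)^52 − 1 = 4.350%
The highest effective annual rate is Beacon Capital at 4.613%.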